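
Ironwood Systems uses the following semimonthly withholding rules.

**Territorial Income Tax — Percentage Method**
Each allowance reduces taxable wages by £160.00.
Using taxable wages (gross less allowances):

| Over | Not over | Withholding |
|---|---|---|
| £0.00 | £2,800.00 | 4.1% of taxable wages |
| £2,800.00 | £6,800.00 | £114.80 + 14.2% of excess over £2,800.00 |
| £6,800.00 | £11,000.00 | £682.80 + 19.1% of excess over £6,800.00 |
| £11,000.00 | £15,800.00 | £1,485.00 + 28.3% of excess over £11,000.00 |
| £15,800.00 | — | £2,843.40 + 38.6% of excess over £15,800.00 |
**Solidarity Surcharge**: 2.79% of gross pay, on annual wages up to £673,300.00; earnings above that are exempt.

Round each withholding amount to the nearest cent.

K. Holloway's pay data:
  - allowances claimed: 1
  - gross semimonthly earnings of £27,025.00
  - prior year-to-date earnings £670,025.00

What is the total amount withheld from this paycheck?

Territorial Income Tax: taxable = £27,025.00 − 1×£160.00 = £26,865.00
  £2,843.40 + 38.6% × (£26,865.00 − £15,800.00) = £2,843.40 + 38.6% × £11,065.00 = £7,114.49
Solidarity Surcharge: cap £673,300.00 − YTD £670,025.00 = £3,275.00 subject; 2.79% × £3,275.00 = £91.37
Total: £7,114.49 + £91.37 = £7,205.86

£7,205.86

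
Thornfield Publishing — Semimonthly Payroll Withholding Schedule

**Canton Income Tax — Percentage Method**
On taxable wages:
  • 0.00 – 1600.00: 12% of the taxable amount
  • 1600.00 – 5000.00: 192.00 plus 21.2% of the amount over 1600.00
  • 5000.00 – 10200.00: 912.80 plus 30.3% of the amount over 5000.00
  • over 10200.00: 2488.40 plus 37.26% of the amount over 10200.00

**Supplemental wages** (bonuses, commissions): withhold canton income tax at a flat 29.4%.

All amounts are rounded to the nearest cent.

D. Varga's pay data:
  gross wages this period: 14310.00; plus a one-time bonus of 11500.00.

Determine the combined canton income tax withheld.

7400.79

Canton Income Tax: taxable = 14310.00
  2488.40 + 37.26% × (14310.00 − 10200.00) = 2488.40 + 37.26% × 4110.00 = 4019.79
Supplemental (29.4% flat on bonus): 29.4% × 11500.00 = 3381.00
Total canton income tax: 4019.79 + 3381.00 = 7400.79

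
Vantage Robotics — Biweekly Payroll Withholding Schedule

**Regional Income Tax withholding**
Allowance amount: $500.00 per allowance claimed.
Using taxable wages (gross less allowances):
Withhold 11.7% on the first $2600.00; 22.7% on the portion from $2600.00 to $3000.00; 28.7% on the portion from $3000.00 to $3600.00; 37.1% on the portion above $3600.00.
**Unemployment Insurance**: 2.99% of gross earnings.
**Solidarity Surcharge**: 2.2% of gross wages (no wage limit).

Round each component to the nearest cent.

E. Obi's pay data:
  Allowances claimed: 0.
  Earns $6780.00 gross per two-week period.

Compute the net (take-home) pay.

Regional Income Tax: taxable = $6780.00
  $567.20 + 37.1% × ($6780.00 − $3600.00) = $567.20 + 37.1% × $3180.00 = $1746.98
Unemployment Insurance: 2.99% × $6780.00 = $202.72
Solidarity Surcharge: 2.2% × $6780.00 = $149.16
Total withheld: $1746.98 + $202.72 + $149.16 = $2098.86
Net pay: $6780.00 − $2098.86 = $4681.14

$4681.14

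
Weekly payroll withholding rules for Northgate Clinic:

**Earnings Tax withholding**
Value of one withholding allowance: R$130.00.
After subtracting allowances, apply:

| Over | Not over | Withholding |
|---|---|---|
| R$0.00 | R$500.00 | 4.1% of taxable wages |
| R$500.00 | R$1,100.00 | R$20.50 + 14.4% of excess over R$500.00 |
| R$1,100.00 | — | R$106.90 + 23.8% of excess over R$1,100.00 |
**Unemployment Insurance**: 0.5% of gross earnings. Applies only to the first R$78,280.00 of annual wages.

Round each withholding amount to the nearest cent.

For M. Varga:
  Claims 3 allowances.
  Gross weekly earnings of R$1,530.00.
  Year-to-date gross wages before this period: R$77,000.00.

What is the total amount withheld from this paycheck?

R$122.82

Earnings Tax: taxable = R$1,530.00 − 3×R$130.00 = R$1,140.00
  R$106.90 + 23.8% × (R$1,140.00 − R$1,100.00) = R$106.90 + 23.8% × R$40.00 = R$116.42
Unemployment Insurance: cap R$78,280.00 − YTD R$77,000.00 = R$1,280.00 subject; 0.5% × R$1,280.00 = R$6.40
Total: R$116.42 + R$6.40 = R$122.82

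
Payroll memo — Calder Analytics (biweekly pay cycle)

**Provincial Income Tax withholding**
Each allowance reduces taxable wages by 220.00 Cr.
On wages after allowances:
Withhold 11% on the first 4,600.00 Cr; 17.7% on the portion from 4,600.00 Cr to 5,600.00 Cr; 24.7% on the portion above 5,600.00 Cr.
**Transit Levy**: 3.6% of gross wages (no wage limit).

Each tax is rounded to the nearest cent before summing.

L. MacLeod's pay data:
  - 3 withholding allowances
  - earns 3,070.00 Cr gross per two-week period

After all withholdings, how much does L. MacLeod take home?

2,694.38 Cr

Provincial Income Tax: taxable = 3,070.00 Cr − 3×220.00 Cr = 2,410.00 Cr
  11% × 2,410.00 Cr = 265.10 Cr
Transit Levy: 3.6% × 3,070.00 Cr = 110.52 Cr
Total withheld: 265.10 Cr + 110.52 Cr = 375.62 Cr
Net pay: 3,070.00 Cr − 375.62 Cr = 2,694.38 Cr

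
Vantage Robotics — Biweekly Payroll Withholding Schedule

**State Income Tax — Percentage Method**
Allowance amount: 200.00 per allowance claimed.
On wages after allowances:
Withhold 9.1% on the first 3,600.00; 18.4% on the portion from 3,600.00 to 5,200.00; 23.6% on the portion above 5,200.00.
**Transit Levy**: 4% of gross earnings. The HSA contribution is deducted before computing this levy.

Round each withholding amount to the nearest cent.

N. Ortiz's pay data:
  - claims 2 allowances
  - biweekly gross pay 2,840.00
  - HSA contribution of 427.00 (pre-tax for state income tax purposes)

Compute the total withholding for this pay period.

279.70

State Income Tax: taxable = 2,840.00 − 427.00 − 2×200.00 = 2,013.00
  9.1% × 2,013.00 = 183.18
Transit Levy: 4% × 2,413.00 = 96.52
Total: 183.18 + 96.52 = 279.70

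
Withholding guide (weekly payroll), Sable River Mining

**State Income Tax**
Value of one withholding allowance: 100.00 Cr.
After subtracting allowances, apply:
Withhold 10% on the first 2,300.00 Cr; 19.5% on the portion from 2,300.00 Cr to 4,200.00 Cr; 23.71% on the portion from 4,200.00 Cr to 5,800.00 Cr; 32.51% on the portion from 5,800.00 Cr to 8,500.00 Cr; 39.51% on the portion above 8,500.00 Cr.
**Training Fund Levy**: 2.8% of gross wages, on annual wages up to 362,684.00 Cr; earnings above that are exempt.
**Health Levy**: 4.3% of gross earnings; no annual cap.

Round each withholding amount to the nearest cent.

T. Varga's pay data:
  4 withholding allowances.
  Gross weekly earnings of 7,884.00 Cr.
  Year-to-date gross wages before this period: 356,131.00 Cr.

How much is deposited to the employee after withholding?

State Income Tax: taxable = 7,884.00 Cr − 4×100.00 Cr = 7,484.00 Cr
  979.86 Cr + 32.51% × (7,484.00 Cr − 5,800.00 Cr) = 979.86 Cr + 32.51% × 1,684.00 Cr = 1,527.33 Cr
Training Fund Levy: cap 362,684.00 Cr − YTD 356,131.00 Cr = 6,553.00 Cr subject; 2.8% × 6,553.00 Cr = 183.48 Cr
Health Levy: 4.3% × 7,884.00 Cr = 339.01 Cr
Total withheld: 1,527.33 Cr + 183.48 Cr + 339.01 Cr = 2,049.82 Cr
Net pay: 7,884.00 Cr − 2,049.82 Cr = 5,834.18 Cr

5,834.18 Cr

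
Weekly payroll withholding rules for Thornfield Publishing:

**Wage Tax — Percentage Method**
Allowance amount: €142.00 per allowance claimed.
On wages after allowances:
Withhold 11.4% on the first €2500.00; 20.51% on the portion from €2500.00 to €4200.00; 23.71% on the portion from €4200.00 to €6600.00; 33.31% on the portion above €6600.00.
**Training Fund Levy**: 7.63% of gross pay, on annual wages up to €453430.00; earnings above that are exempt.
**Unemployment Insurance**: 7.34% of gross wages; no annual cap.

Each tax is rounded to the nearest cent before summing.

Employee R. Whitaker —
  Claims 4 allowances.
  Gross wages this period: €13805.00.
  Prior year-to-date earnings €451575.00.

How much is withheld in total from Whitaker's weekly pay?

€4568.32

Wage Tax: taxable = €13805.00 − 4×€142.00 = €13237.00
  €1202.71 + 33.31% × (€13237.00 − €6600.00) = €1202.71 + 33.31% × €6637.00 = €3413.49
Training Fund Levy: cap €453430.00 − YTD €451575.00 = €1855.00 subject; 7.63% × €1855.00 = €141.54
Unemployment Insurance: 7.34% × €13805.00 = €1013.29
Total: €3413.49 + €141.54 + €1013.29 = €4568.32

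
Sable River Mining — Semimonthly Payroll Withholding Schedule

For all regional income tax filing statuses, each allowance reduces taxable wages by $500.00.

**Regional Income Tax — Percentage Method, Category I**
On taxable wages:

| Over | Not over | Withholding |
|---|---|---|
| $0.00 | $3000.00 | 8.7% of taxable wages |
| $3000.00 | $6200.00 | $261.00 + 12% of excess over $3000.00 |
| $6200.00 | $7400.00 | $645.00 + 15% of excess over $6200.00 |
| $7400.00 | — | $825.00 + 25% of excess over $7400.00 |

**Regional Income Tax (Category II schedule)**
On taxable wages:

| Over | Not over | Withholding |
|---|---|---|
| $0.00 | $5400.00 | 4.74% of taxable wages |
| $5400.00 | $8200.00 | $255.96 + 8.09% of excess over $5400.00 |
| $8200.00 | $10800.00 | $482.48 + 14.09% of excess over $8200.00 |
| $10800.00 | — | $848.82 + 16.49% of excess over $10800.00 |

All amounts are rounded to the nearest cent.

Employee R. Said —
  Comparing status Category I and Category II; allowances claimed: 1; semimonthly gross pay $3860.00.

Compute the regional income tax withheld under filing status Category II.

Regional Income Tax (Category II): taxable = $3860.00 − 1×$500.00 = $3360.00
  4.74% × $3360.00 = $159.26

$159.26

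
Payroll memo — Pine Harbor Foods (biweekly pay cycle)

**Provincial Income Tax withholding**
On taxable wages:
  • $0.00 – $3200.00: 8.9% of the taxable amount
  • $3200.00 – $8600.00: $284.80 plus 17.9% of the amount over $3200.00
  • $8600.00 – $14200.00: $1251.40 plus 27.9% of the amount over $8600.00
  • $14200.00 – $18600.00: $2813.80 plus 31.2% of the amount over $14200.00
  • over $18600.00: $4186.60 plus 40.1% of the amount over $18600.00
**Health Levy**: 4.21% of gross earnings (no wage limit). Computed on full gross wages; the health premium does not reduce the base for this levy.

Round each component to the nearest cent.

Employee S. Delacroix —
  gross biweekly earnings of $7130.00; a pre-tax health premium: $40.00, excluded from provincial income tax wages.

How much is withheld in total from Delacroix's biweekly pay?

Provincial Income Tax: taxable = $7130.00 − $40.00 = $7090.00
  $284.80 + 17.9% × ($7090.00 − $3200.00) = $284.80 + 17.9% × $3890.00 = $981.11
Health Levy: 4.21% × $7130.00 = $300.17
Total: $981.11 + $300.17 = $1281.28

$1281.28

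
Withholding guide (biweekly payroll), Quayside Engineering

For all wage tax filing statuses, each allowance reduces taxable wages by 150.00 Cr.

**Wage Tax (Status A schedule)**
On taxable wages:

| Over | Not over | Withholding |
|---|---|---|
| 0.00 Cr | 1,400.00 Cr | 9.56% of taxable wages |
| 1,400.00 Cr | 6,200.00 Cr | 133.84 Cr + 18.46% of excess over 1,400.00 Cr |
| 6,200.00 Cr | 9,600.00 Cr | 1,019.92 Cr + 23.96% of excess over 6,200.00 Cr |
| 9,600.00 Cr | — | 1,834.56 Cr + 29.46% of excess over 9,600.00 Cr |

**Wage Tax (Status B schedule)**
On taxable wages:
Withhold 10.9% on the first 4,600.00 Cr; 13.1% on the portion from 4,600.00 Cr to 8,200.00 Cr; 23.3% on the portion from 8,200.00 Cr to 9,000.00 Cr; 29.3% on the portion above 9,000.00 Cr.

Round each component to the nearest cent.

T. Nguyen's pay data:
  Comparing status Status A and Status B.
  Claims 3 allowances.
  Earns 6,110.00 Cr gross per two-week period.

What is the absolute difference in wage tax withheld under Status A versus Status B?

Wage Tax (Status A): taxable = 6,110.00 Cr − 3×150.00 Cr = 5,660.00 Cr
  133.84 Cr + 18.46% × (5,660.00 Cr − 1,400.00 Cr) = 133.84 Cr + 18.46% × 4,260.00 Cr = 920.24 Cr
Wage Tax (Status B): taxable = 6,110.00 Cr − 3×150.00 Cr = 5,660.00 Cr
  501.40 Cr + 13.1% × (5,660.00 Cr − 4,600.00 Cr) = 501.40 Cr + 13.1% × 1,060.00 Cr = 640.26 Cr
Difference: |920.24 Cr − 640.26 Cr| = 279.98 Cr (higher under Status A)

279.98 Cr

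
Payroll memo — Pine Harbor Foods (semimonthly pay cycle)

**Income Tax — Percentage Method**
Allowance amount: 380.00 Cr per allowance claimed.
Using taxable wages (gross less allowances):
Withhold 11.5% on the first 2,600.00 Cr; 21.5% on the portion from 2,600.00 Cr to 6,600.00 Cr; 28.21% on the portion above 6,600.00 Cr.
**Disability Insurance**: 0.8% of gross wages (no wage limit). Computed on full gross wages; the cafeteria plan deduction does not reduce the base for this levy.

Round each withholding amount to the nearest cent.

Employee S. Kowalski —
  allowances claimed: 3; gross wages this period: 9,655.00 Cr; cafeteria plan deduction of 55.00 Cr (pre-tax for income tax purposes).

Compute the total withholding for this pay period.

Income Tax: taxable = 9,655.00 Cr − 55.00 Cr − 3×380.00 Cr = 8,460.00 Cr
  1,159.00 Cr + 28.21% × (8,460.00 Cr − 6,600.00 Cr) = 1,159.00 Cr + 28.21% × 1,860.00 Cr = 1,683.71 Cr
Disability Insurance: 0.8% × 9,655.00 Cr = 77.24 Cr
Total: 1,683.71 Cr + 77.24 Cr = 1,760.95 Cr

1,760.95 Cr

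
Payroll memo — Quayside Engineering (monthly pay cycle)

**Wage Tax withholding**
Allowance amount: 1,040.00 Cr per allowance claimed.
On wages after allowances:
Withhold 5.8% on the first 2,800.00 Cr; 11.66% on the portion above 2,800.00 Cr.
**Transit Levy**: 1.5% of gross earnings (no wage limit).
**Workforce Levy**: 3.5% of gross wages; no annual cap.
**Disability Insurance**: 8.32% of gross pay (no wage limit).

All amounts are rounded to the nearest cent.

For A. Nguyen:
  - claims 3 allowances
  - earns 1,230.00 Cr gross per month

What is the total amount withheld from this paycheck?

163.84 Cr

Wage Tax: taxable = 1,230.00 Cr − 3×1,040.00 Cr = -1,890.00 Cr
  Taxable ≤ 0 → 0.00 Cr
Transit Levy: 1.5% × 1,230.00 Cr = 18.45 Cr
Workforce Levy: 3.5% × 1,230.00 Cr = 43.05 Cr
Disability Insurance: 8.32% × 1,230.00 Cr = 102.34 Cr
Total: 0.00 Cr + 18.45 Cr + 43.05 Cr + 102.34 Cr = 163.84 Cr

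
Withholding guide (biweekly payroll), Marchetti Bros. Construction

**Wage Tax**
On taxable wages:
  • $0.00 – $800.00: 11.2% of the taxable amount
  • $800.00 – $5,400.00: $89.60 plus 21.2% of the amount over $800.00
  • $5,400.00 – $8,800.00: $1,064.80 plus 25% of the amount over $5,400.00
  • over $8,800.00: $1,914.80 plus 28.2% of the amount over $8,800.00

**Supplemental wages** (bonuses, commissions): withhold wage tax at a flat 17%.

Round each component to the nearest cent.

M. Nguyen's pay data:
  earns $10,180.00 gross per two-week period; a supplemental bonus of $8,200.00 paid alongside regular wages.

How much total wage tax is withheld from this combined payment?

$3,697.96

Wage Tax: taxable = $10,180.00
  $1,914.80 + 28.2% × ($10,180.00 − $8,800.00) = $1,914.80 + 28.2% × $1,380.00 = $2,303.96
Supplemental (17% flat on bonus): 17% × $8,200.00 = $1,394.00
Total wage tax: $2,303.96 + $1,394.00 = $3,697.96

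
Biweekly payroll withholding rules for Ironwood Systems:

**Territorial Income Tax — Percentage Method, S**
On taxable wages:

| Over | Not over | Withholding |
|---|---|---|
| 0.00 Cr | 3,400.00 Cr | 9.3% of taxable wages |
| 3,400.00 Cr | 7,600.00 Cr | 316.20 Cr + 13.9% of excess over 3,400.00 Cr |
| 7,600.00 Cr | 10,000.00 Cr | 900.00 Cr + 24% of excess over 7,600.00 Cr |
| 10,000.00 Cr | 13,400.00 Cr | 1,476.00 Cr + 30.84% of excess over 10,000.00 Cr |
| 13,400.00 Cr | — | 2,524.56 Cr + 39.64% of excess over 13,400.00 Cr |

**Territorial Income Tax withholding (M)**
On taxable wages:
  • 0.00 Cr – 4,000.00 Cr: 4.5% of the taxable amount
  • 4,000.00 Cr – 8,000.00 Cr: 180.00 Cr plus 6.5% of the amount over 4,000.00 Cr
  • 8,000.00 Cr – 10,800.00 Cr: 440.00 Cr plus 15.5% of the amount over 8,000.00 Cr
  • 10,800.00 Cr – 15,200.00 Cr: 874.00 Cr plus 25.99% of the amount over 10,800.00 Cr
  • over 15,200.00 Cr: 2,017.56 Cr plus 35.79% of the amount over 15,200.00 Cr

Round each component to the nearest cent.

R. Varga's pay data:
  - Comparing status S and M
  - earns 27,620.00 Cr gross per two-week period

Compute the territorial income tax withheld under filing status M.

6,462.68 Cr

Territorial Income Tax (M): taxable = 27,620.00 Cr
  2,017.56 Cr + 35.79% × (27,620.00 Cr − 15,200.00 Cr) = 2,017.56 Cr + 35.79% × 12,420.00 Cr = 6,462.68 Cr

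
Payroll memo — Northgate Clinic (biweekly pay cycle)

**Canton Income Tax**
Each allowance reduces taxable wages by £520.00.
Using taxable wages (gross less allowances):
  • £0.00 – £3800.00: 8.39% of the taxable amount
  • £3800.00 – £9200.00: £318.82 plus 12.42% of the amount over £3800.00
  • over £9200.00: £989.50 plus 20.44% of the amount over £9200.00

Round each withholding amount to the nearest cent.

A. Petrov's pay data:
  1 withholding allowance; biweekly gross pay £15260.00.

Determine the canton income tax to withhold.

Canton Income Tax: taxable = £15260.00 − 1×£520.00 = £14740.00
  £989.50 + 20.44% × (£14740.00 − £9200.00) = £989.50 + 20.44% × £5540.00 = £2121.88

£2121.88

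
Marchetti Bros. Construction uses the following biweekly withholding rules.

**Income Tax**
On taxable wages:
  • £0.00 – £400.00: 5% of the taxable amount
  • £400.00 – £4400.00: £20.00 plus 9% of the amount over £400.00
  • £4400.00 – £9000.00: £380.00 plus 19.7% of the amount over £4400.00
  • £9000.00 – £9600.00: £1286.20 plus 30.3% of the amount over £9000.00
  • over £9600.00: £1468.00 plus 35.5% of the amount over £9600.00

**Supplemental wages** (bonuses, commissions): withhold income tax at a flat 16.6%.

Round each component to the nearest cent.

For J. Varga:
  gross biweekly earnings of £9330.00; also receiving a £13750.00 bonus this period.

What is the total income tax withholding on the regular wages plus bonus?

Income Tax: taxable = £9330.00
  £1286.20 + 30.3% × (£9330.00 − £9000.00) = £1286.20 + 30.3% × £330.00 = £1386.19
Supplemental (16.6% flat on bonus): 16.6% × £13750.00 = £2282.50
Total income tax: £1386.19 + £2282.50 = £3668.69

£3668.69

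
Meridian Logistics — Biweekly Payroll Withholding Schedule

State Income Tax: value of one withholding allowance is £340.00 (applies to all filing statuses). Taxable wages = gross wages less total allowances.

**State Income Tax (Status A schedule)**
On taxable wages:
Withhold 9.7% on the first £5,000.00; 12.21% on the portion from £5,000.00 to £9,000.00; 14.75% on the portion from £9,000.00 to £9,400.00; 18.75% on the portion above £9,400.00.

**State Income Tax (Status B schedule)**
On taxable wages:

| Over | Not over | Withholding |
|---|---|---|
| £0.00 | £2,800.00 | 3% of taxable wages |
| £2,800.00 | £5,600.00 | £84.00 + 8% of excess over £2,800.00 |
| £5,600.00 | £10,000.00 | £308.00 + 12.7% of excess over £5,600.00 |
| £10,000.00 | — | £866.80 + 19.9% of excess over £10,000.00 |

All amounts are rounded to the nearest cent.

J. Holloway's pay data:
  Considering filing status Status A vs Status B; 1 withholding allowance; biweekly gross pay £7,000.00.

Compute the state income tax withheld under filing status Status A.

State Income Tax (Status A): taxable = £7,000.00 − 1×£340.00 = £6,660.00
  £485.00 + 12.21% × (£6,660.00 − £5,000.00) = £485.00 + 12.21% × £1,660.00 = £687.69

£687.69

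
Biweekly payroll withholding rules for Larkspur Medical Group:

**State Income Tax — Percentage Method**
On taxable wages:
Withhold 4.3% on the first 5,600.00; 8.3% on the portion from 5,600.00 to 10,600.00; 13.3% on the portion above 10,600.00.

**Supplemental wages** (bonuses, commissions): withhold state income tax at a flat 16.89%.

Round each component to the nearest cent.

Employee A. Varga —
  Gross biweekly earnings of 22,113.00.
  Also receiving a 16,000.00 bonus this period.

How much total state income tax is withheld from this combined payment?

4,889.43

State Income Tax: taxable = 22,113.00
  655.80 + 13.3% × (22,113.00 − 10,600.00) = 655.80 + 13.3% × 11,513.00 = 2,187.03
Supplemental (16.89% flat on bonus): 16.89% × 16,000.00 = 2,702.40
Total state income tax: 2,187.03 + 2,702.40 = 4,889.43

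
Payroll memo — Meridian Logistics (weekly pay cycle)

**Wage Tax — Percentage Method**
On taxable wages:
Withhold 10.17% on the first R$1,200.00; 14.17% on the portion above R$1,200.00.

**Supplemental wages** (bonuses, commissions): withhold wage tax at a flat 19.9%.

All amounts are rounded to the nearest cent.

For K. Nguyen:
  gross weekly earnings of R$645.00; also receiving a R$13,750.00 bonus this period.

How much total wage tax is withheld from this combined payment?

Wage Tax: taxable = R$645.00
  10.17% × R$645.00 = R$65.60
Supplemental (19.9% flat on bonus): 19.9% × R$13,750.00 = R$2,736.25
Total wage tax: R$65.60 + R$2,736.25 = R$2,801.85

R$2,801.85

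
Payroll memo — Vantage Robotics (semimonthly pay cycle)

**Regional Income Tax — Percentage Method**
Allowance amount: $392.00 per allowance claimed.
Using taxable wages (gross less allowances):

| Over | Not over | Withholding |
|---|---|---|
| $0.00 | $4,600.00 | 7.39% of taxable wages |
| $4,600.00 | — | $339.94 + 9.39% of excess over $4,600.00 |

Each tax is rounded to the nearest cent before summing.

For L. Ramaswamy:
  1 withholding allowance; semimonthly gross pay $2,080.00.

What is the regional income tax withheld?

Regional Income Tax: taxable = $2,080.00 − 1×$392.00 = $1,688.00
  7.39% × $1,688.00 = $124.74

$124.74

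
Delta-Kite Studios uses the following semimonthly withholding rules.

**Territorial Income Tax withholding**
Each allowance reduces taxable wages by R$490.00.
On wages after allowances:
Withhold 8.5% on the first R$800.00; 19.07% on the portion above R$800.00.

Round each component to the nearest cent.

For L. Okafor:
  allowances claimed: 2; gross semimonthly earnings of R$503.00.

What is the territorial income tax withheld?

R$0.00

Territorial Income Tax: taxable = R$503.00 − 2×R$490.00 = R$-477.00
  Taxable ≤ 0 → R$0.00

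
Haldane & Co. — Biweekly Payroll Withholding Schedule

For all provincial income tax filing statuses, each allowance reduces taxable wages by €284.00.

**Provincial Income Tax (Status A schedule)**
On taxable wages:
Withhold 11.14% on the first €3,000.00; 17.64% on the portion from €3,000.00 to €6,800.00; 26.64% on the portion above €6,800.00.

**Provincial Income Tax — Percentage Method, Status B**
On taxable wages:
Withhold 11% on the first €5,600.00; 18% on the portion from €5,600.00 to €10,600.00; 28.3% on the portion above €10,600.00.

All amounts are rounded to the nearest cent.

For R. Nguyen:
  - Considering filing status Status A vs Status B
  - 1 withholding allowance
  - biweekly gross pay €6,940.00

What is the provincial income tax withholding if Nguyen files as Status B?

Provincial Income Tax (Status B): taxable = €6,940.00 − 1×€284.00 = €6,656.00
  €616.00 + 18% × (€6,656.00 − €5,600.00) = €616.00 + 18% × €1,056.00 = €806.08

€806.08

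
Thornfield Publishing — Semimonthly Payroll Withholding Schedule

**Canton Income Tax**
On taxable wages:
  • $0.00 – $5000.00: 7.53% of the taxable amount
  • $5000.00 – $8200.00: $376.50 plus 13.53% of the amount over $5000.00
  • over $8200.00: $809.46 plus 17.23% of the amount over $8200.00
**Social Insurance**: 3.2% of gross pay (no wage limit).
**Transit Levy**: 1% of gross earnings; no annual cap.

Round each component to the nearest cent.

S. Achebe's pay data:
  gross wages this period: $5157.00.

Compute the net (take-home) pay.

Canton Income Tax: taxable = $5157.00
  $376.50 + 13.53% × ($5157.00 − $5000.00) = $376.50 + 13.53% × $157.00 = $397.74
Social Insurance: 3.2% × $5157.00 = $165.02
Transit Levy: 1% × $5157.00 = $51.57
Total withheld: $397.74 + $165.02 + $51.57 = $614.33
Net pay: $5157.00 − $614.33 = $4542.67

$4542.67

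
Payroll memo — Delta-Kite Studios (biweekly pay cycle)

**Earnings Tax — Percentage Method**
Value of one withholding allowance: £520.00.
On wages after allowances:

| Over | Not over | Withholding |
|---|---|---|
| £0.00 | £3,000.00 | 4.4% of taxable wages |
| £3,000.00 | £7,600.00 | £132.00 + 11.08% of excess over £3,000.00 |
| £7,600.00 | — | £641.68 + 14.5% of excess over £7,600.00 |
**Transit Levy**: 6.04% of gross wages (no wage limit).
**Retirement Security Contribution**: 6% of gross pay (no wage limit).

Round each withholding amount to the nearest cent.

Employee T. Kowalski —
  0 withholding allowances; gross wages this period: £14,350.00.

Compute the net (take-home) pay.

£11,001.83

Earnings Tax: taxable = £14,350.00
  £641.68 + 14.5% × (£14,350.00 − £7,600.00) = £641.68 + 14.5% × £6,750.00 = £1,620.43
Transit Levy: 6.04% × £14,350.00 = £866.74
Retirement Security Contribution: 6% × £14,350.00 = £861.00
Total withheld: £1,620.43 + £866.74 + £861.00 = £3,348.17
Net pay: £14,350.00 − £3,348.17 = £11,001.83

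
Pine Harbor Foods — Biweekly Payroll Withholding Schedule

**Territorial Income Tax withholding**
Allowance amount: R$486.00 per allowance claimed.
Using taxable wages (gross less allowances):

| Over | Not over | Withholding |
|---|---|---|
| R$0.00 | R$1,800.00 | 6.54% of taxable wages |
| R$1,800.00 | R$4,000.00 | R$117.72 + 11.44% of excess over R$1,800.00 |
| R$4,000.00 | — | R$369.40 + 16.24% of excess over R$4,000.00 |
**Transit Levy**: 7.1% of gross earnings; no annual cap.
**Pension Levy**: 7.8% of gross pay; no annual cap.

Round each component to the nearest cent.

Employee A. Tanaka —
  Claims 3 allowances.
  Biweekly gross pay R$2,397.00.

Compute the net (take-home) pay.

Territorial Income Tax: taxable = R$2,397.00 − 3×R$486.00 = R$939.00
  6.54% × R$939.00 = R$61.41
Transit Levy: 7.1% × R$2,397.00 = R$170.19
Pension Levy: 7.8% × R$2,397.00 = R$186.97
Total withheld: R$61.41 + R$170.19 + R$186.97 = R$418.57
Net pay: R$2,397.00 − R$418.57 = R$1,978.43

R$1,978.43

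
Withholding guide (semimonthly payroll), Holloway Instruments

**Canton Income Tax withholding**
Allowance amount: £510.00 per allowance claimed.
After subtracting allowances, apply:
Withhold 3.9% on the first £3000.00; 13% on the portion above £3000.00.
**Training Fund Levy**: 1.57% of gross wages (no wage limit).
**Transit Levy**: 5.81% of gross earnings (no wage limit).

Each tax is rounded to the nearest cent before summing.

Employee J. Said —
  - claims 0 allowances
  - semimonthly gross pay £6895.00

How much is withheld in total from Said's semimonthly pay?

Canton Income Tax: taxable = £6895.00
  £117.00 + 13% × (£6895.00 − £3000.00) = £117.00 + 13% × £3895.00 = £623.35
Training Fund Levy: 1.57% × £6895.00 = £108.25
Transit Levy: 5.81% × £6895.00 = £400.60
Total: £623.35 + £108.25 + £400.60 = £1132.20

£1132.20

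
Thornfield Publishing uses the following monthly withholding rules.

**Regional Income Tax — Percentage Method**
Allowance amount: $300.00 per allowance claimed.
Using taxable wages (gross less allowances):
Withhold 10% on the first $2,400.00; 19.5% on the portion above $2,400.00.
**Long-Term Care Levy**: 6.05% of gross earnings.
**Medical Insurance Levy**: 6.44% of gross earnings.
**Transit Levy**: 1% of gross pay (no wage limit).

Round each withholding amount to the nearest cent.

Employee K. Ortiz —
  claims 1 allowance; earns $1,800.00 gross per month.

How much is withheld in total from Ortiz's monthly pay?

Regional Income Tax: taxable = $1,800.00 − 1×$300.00 = $1,500.00
  10% × $1,500.00 = $150.00
Long-Term Care Levy: 6.05% × $1,800.00 = $108.90
Medical Insurance Levy: 6.44% × $1,800.00 = $115.92
Transit Levy: 1% × $1,800.00 = $18.00
Total: $150.00 + $108.90 + $115.92 + $18.00 = $392.82

$392.82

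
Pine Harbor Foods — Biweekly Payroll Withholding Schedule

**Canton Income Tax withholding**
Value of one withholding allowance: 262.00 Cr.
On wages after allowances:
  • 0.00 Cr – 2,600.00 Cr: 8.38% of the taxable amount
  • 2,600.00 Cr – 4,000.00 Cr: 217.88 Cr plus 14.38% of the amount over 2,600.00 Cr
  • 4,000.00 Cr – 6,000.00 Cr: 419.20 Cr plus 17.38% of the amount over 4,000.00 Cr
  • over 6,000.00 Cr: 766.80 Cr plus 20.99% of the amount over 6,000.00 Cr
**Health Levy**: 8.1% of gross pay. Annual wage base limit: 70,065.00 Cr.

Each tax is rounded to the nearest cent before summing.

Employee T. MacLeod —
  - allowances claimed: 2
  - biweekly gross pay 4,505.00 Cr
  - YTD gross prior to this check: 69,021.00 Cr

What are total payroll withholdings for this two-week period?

501.03 Cr

Canton Income Tax: taxable = 4,505.00 Cr − 2×262.00 Cr = 3,981.00 Cr
  217.88 Cr + 14.38% × (3,981.00 Cr − 2,600.00 Cr) = 217.88 Cr + 14.38% × 1,381.00 Cr = 416.47 Cr
Health Levy: cap 70,065.00 Cr − YTD 69,021.00 Cr = 1,044.00 Cr subject; 8.1% × 1,044.00 Cr = 84.56 Cr
Total: 416.47 Cr + 84.56 Cr = 501.03 Cr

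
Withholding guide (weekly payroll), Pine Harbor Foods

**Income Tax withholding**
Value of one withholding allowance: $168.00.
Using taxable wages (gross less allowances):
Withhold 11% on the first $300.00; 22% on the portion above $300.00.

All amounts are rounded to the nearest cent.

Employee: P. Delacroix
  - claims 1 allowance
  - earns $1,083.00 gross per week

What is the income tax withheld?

Income Tax: taxable = $1,083.00 − 1×$168.00 = $915.00
  $33.00 + 22% × ($915.00 − $300.00) = $33.00 + 22% × $615.00 = $168.30

$168.30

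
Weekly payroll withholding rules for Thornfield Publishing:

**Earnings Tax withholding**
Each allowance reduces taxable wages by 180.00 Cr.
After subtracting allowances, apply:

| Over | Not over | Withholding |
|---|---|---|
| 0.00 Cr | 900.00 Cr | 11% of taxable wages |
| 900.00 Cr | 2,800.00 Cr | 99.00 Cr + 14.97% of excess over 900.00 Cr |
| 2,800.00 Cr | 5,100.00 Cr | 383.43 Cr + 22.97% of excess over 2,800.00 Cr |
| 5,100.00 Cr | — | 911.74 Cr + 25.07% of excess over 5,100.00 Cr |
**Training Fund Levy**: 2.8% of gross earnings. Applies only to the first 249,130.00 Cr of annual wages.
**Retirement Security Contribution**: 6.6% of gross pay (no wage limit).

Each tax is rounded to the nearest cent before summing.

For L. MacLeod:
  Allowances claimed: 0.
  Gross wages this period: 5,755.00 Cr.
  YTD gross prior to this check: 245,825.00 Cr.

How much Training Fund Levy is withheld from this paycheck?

92.54 Cr

Training Fund Levy: cap 249,130.00 Cr − YTD 245,825.00 Cr = 3,305.00 Cr subject; 2.8% × 3,305.00 Cr = 92.54 Cr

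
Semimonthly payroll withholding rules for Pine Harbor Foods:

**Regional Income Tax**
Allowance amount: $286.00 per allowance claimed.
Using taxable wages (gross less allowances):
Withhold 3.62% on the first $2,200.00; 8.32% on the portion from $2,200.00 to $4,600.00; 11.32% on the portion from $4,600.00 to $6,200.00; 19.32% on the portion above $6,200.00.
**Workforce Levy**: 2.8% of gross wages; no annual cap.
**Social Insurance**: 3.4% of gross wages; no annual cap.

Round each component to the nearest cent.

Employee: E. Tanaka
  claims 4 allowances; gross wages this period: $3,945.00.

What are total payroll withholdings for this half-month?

$374.23

Regional Income Tax: taxable = $3,945.00 − 4×$286.00 = $2,801.00
  $79.64 + 8.32% × ($2,801.00 − $2,200.00) = $79.64 + 8.32% × $601.00 = $129.64
Workforce Levy: 2.8% × $3,945.00 = $110.46
Social Insurance: 3.4% × $3,945.00 = $134.13
Total: $129.64 + $110.46 + $134.13 = $374.23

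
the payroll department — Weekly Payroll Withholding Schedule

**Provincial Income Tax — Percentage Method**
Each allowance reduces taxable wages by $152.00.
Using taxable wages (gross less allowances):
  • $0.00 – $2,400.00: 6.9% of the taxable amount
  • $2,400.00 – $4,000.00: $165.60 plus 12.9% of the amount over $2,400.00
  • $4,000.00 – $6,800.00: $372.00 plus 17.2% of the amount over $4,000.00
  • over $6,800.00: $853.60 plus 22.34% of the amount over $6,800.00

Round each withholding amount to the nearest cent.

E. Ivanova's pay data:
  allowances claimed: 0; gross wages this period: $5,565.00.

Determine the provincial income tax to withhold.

$641.18

Provincial Income Tax: taxable = $5,565.00
  $372.00 + 17.2% × ($5,565.00 − $4,000.00) = $372.00 + 17.2% × $1,565.00 = $641.18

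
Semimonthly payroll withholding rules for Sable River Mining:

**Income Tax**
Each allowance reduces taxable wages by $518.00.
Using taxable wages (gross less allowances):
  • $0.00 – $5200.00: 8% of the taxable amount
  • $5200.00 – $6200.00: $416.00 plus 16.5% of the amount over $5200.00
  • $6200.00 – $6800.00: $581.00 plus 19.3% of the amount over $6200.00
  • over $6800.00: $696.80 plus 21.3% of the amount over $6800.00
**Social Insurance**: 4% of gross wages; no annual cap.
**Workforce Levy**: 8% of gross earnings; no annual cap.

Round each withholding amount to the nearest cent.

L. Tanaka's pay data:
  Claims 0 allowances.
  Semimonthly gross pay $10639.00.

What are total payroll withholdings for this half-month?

Income Tax: taxable = $10639.00
  $696.80 + 21.3% × ($10639.00 − $6800.00) = $696.80 + 21.3% × $3839.00 = $1514.51
Social Insurance: 4% × $10639.00 = $425.56
Workforce Levy: 8% × $10639.00 = $851.12
Total: $1514.51 + $425.56 + $851.12 = $2791.19

$2791.19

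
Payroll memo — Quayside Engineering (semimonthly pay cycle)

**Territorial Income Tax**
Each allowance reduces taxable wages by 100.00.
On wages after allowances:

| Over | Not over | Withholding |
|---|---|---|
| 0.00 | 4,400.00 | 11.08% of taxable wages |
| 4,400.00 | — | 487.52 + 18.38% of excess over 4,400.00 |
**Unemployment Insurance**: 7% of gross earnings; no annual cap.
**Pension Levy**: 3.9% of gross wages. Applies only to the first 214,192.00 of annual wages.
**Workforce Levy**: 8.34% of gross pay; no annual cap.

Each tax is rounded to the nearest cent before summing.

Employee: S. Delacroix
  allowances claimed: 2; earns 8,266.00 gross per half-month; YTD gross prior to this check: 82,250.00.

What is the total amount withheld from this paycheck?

Territorial Income Tax: taxable = 8,266.00 − 2×100.00 = 8,066.00
  487.52 + 18.38% × (8,066.00 − 4,400.00) = 487.52 + 18.38% × 3,666.00 = 1,161.33
Unemployment Insurance: 7% × 8,266.00 = 578.62
Pension Levy: 3.9% × 8,266.00 = 322.37
Workforce Levy: 8.34% × 8,266.00 = 689.38
Total: 1,161.33 + 578.62 + 322.37 + 689.38 = 2,751.70

2,751.70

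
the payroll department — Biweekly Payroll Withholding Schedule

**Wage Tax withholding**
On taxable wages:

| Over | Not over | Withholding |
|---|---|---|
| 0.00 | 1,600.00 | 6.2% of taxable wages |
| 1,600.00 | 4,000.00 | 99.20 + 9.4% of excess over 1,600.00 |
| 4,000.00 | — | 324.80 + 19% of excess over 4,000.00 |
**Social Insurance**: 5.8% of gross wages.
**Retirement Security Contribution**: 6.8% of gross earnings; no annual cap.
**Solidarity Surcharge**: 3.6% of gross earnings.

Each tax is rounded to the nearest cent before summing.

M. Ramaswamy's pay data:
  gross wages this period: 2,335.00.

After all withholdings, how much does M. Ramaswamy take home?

1,788.44

Wage Tax: taxable = 2,335.00
  99.20 + 9.4% × (2,335.00 − 1,600.00) = 99.20 + 9.4% × 735.00 = 168.29
Social Insurance: 5.8% × 2,335.00 = 135.43
Retirement Security Contribution: 6.8% × 2,335.00 = 158.78
Solidarity Surcharge: 3.6% × 2,335.00 = 84.06
Total withheld: 168.29 + 135.43 + 158.78 + 84.06 = 546.56
Net pay: 2,335.00 − 546.56 = 1,788.44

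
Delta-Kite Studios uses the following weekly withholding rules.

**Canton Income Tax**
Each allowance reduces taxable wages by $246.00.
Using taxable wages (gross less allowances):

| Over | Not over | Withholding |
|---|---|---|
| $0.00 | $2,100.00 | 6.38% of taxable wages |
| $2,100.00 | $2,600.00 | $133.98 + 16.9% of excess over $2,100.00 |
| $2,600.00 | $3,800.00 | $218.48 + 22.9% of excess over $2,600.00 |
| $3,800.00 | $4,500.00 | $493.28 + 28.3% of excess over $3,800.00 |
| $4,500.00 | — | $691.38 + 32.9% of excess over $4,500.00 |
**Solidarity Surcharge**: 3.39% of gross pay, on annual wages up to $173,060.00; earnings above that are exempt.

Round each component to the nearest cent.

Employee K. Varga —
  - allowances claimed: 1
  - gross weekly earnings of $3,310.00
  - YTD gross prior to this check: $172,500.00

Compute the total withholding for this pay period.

Canton Income Tax: taxable = $3,310.00 − 1×$246.00 = $3,064.00
  $218.48 + 22.9% × ($3,064.00 − $2,600.00) = $218.48 + 22.9% × $464.00 = $324.74
Solidarity Surcharge: cap $173,060.00 − YTD $172,500.00 = $560.00 subject; 3.39% × $560.00 = $18.98
Total: $324.74 + $18.98 = $343.72

$343.72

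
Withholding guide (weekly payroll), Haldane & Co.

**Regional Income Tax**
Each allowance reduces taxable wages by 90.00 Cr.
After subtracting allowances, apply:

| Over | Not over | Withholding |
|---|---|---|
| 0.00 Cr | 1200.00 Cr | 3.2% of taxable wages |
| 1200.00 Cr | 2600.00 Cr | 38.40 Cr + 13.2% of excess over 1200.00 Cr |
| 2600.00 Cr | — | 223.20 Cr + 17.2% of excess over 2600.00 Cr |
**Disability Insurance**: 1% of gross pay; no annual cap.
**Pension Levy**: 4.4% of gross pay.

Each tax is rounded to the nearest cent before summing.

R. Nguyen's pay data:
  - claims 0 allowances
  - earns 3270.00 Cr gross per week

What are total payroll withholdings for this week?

Regional Income Tax: taxable = 3270.00 Cr
  223.20 Cr + 17.2% × (3270.00 Cr − 2600.00 Cr) = 223.20 Cr + 17.2% × 670.00 Cr = 338.44 Cr
Disability Insurance: 1% × 3270.00 Cr = 32.70 Cr
Pension Levy: 4.4% × 3270.00 Cr = 143.88 Cr
Total: 338.44 Cr + 32.70 Cr + 143.88 Cr = 515.02 Cr

515.02 Cr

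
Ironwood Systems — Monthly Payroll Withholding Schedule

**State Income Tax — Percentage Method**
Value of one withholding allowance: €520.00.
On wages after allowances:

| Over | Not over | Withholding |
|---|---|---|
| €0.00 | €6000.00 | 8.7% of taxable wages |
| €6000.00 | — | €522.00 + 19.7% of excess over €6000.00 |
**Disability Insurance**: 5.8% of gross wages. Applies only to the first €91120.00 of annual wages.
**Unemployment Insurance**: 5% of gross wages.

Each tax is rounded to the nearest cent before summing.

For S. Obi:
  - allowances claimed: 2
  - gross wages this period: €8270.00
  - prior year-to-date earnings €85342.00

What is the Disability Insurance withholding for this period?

Disability Insurance: cap €91120.00 − YTD €85342.00 = €5778.00 subject; 5.8% × €5778.00 = €335.12

€335.12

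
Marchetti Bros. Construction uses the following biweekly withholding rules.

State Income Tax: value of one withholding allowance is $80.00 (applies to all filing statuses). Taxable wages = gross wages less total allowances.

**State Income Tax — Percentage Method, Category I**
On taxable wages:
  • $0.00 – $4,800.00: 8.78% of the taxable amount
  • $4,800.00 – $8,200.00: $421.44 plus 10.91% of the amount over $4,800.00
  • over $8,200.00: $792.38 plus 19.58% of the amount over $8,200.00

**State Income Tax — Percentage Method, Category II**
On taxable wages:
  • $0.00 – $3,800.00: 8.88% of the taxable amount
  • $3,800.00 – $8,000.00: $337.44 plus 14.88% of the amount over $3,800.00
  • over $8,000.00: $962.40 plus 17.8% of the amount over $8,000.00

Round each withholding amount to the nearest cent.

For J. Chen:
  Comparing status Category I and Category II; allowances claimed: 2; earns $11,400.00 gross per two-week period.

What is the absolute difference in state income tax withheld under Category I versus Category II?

State Income Tax (Category I): taxable = $11,400.00 − 2×$80.00 = $11,240.00
  $792.38 + 19.58% × ($11,240.00 − $8,200.00) = $792.38 + 19.58% × $3,040.00 = $1,387.61
State Income Tax (Category II): taxable = $11,400.00 − 2×$80.00 = $11,240.00
  $962.40 + 17.8% × ($11,240.00 − $8,000.00) = $962.40 + 17.8% × $3,240.00 = $1,539.12
Difference: |$1,387.61 − $1,539.12| = $151.51 (higher under Category II)

$151.51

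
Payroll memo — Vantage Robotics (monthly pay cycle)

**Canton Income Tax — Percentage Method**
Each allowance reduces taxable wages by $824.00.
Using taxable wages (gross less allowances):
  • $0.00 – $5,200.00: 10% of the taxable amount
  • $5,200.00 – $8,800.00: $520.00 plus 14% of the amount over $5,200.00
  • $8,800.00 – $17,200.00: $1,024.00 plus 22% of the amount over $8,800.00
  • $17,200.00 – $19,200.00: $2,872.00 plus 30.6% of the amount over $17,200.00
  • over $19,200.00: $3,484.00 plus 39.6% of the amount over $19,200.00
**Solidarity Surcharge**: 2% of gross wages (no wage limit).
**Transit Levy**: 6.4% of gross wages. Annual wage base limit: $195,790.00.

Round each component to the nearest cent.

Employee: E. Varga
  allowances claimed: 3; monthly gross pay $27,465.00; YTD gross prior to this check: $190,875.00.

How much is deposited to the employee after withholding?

$20,823.11

Canton Income Tax: taxable = $27,465.00 − 3×$824.00 = $24,993.00
  $3,484.00 + 39.6% × ($24,993.00 − $19,200.00) = $3,484.00 + 39.6% × $5,793.00 = $5,778.03
Solidarity Surcharge: 2% × $27,465.00 = $549.30
Transit Levy: cap $195,790.00 − YTD $190,875.00 = $4,915.00 subject; 6.4% × $4,915.00 = $314.56
Total withheld: $5,778.03 + $549.30 + $314.56 = $6,641.89
Net pay: $27,465.00 − $6,641.89 = $20,823.11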